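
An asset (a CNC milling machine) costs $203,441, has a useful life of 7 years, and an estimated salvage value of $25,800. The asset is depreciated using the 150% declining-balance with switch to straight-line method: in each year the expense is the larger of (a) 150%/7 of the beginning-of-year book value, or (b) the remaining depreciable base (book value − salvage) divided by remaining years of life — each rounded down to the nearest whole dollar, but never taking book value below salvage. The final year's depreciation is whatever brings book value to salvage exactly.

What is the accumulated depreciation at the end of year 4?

$125,905

Depreciable base = $203,441 − $25,800 = $177,641.
Year 1: DB = ⌊$203,441 × 150%/7⌋ = $43,594; SL = ⌊$177,641/7⌋ = $25,377 → take DB $43,594. Book value $159,847.
Year 2: DB = ⌊$159,847 × 150%/7⌋ = $34,252; SL = ⌊$134,047/6⌋ = $22,341 → take DB $34,252. Book value $125,595.
Year 3: DB = ⌊$125,595 × 150%/7⌋ = $26,913; SL = ⌊$99,795/5⌋ = $19,959 → take DB $26,913. Book value $98,682.
Year 4: DB = ⌊$98,682 × 150%/7⌋ = $21,146; SL = ⌊$72,882/4⌋ = $18,220 → take DB $21,146. Book value $77,536.
Accumulated through year 4 = $203,441 − $77,536 = $125,905.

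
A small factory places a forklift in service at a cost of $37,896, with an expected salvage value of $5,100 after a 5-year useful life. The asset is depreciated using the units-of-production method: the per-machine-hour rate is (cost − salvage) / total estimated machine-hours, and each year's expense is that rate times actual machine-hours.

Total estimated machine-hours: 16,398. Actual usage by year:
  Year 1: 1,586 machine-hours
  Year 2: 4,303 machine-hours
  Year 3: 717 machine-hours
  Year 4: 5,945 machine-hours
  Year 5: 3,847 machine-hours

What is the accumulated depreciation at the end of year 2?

$11,778

Depreciable base = $37,896 − $5,100 = $32,796.
Rate = $32,796 / 16,398 machine-hours = $2 per machine-hour.
Year 1: 1,586 × $2 = $3,172. Book value $34,724.
Year 2: 4,303 × $2 = $8,606. Book value $26,118.
Accumulated through year 2 = $37,896 − $26,118 = $11,778.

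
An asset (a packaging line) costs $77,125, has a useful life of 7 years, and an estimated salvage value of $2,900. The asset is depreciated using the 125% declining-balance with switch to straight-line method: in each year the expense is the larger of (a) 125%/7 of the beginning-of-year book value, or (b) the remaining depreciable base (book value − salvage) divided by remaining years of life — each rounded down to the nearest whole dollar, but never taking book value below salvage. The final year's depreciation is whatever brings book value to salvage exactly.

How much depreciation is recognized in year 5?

Depreciable base = $77,125 − $2,900 = $74,225.
Year 1: DB = ⌊$77,125 × 125%/7⌋ = $13,772; SL = ⌊$74,225/7⌋ = $10,603 → take DB $13,772. Book value $63,353.
Year 2: DB = ⌊$63,353 × 125%/7⌋ = $11,313; SL = ⌊$60,453/6⌋ = $10,075 → take DB $11,313. Book value $52,040.
Year 3: DB = ⌊$52,040 × 125%/7⌋ = $9,292; SL = ⌊$49,140/5⌋ = $9,828 → take SL $9,828. Book value $42,212.
Year 4: DB = ⌊$42,212 × 125%/7⌋ = $7,537; SL = ⌊$39,312/4⌋ = $9,828 → take SL $9,828. Book value $32,384.
Year 5: DB = ⌊$32,384 × 125%/7⌋ = $5,782; SL = ⌊$29,484/3⌋ = $9,828 → take SL $9,828. Book value $22,556.

$9,828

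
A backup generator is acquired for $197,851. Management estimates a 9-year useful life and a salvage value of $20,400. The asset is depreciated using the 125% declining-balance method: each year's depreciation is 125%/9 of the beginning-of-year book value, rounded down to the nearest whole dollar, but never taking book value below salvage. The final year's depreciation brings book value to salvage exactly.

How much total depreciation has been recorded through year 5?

$104,172

Depreciable base = $197,851 − $20,400 = $177,451.
Year 1: ⌊$197,851 × 125%/9⌋ = $27,479. Book value $170,372.
Year 2: ⌊$170,372 × 125%/9⌋ = $23,662. Book value $146,710.
Year 3: ⌊$146,710 × 125%/9⌋ = $20,376. Book value $126,334.
Year 4: ⌊$126,334 × 125%/9⌋ = $17,546. Book value $108,788.
Year 5: ⌊$108,788 × 125%/9⌋ = $15,109. Book value $93,679.
Accumulated through year 5 = $197,851 − $93,679 = $104,172.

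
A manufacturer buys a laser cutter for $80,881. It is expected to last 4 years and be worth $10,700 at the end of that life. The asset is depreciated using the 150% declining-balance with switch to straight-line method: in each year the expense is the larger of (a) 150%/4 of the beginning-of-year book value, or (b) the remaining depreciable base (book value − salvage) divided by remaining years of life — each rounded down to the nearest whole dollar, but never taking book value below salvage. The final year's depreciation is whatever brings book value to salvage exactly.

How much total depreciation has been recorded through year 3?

Depreciable base = $80,881 − $10,700 = $70,181.
Year 1: DB = ⌊$80,881 × 150%/4⌋ = $30,330; SL = ⌊$70,181/4⌋ = $17,545 → take DB $30,330. Book value $50,551.
Year 2: DB = ⌊$50,551 × 150%/4⌋ = $18,956; SL = ⌊$39,851/3⌋ = $13,283 → take DB $18,956. Book value $31,595.
Year 3: DB = ⌊$31,595 × 150%/4⌋ = $11,848; SL = ⌊$20,895/2⌋ = $10,447 → take DB $11,848. Book value $19,747.
Accumulated through year 3 = $80,881 − $19,747 = $61,134.

$61,134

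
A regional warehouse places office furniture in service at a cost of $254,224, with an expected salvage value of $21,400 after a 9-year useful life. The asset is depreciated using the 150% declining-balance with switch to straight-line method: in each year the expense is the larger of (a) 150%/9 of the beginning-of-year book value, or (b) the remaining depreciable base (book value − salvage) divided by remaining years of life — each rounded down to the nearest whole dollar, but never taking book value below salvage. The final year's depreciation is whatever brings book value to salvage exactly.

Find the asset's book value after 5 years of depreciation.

Depreciable base = $254,224 − $21,400 = $232,824.
Year 1: DB = ⌊$254,224 × 150%/9⌋ = $42,370; SL = ⌊$232,824/9⌋ = $25,869 → take DB $42,370. Book value $211,854.
Year 2: DB = ⌊$211,854 × 150%/9⌋ = $35,309; SL = ⌊$190,454/8⌋ = $23,806 → take DB $35,309. Book value $176,545.
Year 3: DB = ⌊$176,545 × 150%/9⌋ = $29,424; SL = ⌊$155,145/7⌋ = $22,163 → take DB $29,424. Book value $147,121.
Year 4: DB = ⌊$147,121 × 150%/9⌋ = $24,520; SL = ⌊$125,721/6⌋ = $20,953 → take DB $24,520. Book value $122,601.
Year 5: DB = ⌊$122,601 × 150%/9⌋ = $20,433; SL = ⌊$101,201/5⌋ = $20,240 → take DB $20,433. Book value $102,168.

$102,168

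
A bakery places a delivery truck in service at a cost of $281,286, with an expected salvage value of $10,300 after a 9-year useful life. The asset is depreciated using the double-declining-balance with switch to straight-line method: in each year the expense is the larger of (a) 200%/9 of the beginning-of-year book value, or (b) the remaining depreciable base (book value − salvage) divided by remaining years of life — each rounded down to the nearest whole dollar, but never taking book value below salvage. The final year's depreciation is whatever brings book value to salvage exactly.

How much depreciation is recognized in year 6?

Depreciable base = $281,286 − $10,300 = $270,986.
Year 1: DB = ⌊$281,286 × 200%/9⌋ = $62,508; SL = ⌊$270,986/9⌋ = $30,109 → take DB $62,508. Book value $218,778.
Year 2: DB = ⌊$218,778 × 200%/9⌋ = $48,617; SL = ⌊$208,478/8⌋ = $26,059 → take DB $48,617. Book value $170,161.
Year 3: DB = ⌊$170,161 × 200%/9⌋ = $37,813; SL = ⌊$159,861/7⌋ = $22,837 → take DB $37,813. Book value $132,348.
Year 4: DB = ⌊$132,348 × 200%/9⌋ = $29,410; SL = ⌊$122,048/6⌋ = $20,341 → take DB $29,410. Book value $102,938.
Year 5: DB = ⌊$102,938 × 200%/9⌋ = $22,875; SL = ⌊$92,638/5⌋ = $18,527 → take DB $22,875. Book value $80,063.
Year 6: DB = ⌊$80,063 × 200%/9⌋ = $17,791; SL = ⌊$69,763/4⌋ = $17,440 → take DB $17,791. Book value $62,272.

$17,791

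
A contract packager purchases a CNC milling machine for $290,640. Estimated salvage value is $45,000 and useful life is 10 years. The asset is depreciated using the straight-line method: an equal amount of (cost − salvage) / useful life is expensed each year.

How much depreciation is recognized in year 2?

Depreciable base = $290,640 − $45,000 = $245,640.
Annual expense = $245,640 / 10 = $24,564.

$24,564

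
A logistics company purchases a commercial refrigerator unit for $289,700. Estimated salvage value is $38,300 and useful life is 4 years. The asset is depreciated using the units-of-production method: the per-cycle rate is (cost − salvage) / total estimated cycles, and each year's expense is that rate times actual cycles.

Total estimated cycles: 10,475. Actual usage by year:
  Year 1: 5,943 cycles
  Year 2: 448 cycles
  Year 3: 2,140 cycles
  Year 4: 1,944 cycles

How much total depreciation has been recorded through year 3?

Depreciable base = $289,700 − $38,300 = $251,400.
Rate = $251,400 / 10,475 cycles = $24 per cycle.
Year 1: 5,943 × $24 = $142,632. Book value $147,068.
Year 2: 448 × $24 = $10,752. Book value $136,316.
Year 3: 2,140 × $24 = $51,360. Book value $84,956.
Accumulated through year 3 = $289,700 − $84,956 = $204,744.

$204,744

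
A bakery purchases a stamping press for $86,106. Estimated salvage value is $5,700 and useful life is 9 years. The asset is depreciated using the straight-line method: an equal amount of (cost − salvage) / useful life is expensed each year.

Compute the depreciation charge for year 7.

$8,934

Depreciable base = $86,106 − $5,700 = $80,406.
Annual expense = $80,406 / 9 = $8,934.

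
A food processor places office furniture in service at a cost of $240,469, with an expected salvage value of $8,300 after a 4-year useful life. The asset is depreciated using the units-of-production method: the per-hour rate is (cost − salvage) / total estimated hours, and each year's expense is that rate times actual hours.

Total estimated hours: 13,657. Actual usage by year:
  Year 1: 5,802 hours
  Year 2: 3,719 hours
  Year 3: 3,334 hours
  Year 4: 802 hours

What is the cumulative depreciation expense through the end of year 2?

Depreciable base = $240,469 − $8,300 = $232,169.
Rate = $232,169 / 13,657 hours = $17 per hour.
Year 1: 5,802 × $17 = $98,634. Book value $141,835.
Year 2: 3,719 × $17 = $63,223. Book value $78,612.
Accumulated through year 2 = $240,469 − $78,612 = $161,857.

$161,857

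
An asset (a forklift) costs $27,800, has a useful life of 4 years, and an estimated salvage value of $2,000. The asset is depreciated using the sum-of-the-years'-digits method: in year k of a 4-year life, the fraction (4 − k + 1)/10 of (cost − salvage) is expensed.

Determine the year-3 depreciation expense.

Depreciable base = $27,800 − $2,000 = $25,800.
Sum of the years' digits = 4+3+2+1 = 10.
Year 1: $25,800 × 4/10 = $10,320. Book value $17,480.
Year 2: $25,800 × 3/10 = $7,740. Book value $9,740.
Year 3: $25,800 × 2/10 = $5,160. Book value $4,580.

$5,160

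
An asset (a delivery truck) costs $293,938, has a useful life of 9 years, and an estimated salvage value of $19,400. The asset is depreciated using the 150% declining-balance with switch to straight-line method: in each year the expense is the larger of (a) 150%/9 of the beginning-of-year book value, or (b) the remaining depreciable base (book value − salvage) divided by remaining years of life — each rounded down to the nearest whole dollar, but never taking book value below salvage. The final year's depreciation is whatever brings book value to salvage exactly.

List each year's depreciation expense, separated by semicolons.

$48,989; $40,824; $34,020; $28,350; $24,471; $24,471; $24,471; $24,471; $24,471

Depreciable base = $293,938 − $19,400 = $274,538.
Year 1: DB = ⌊$293,938 × 150%/9⌋ = $48,989; SL = ⌊$274,538/9⌋ = $30,504 → take DB $48,989. Book value $244,949.
Year 2: DB = ⌊$244,949 × 150%/9⌋ = $40,824; SL = ⌊$225,549/8⌋ = $28,193 → take DB $40,824. Book value $204,125.
Year 3: DB = ⌊$204,125 × 150%/9⌋ = $34,020; SL = ⌊$184,725/7⌋ = $26,389 → take DB $34,020. Book value $170,105.
Year 4: DB = ⌊$170,105 × 150%/9⌋ = $28,350; SL = ⌊$150,705/6⌋ = $25,117 → take DB $28,350. Book value $141,755.
Year 5: DB = ⌊$141,755 × 150%/9⌋ = $23,625; SL = ⌊$122,355/5⌋ = $24,471 → take SL $24,471. Book value $117,284.
Year 6: DB = ⌊$117,284 × 150%/9⌋ = $19,547; SL = ⌊$97,884/4⌋ = $24,471 → take SL $24,471. Book value $92,813.
Year 7: DB = ⌊$92,813 × 150%/9⌋ = $15,468; SL = ⌊$73,413/3⌋ = $24,471 → take SL $24,471. Book value $68,342.
Year 8: DB = ⌊$68,342 × 150%/9⌋ = $11,390; SL = ⌊$48,942/2⌋ = $24,471 → take SL $24,471. Book value $43,871.
Year 9 (final): $43,871 − $19,400 = $24,471. Book value $19,400.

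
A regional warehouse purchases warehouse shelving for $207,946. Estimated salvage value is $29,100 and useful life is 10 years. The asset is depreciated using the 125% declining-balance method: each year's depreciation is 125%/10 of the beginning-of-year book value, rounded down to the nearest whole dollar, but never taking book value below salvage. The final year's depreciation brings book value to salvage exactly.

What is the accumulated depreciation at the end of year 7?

$126,284

Depreciable base = $207,946 − $29,100 = $178,846.
Year 1: ⌊$207,946 × 125%/10⌋ = $25,993. Book value $181,953.
Year 2: ⌊$181,953 × 125%/10⌋ = $22,744. Book value $159,209.
Year 3: ⌊$159,209 × 125%/10⌋ = $19,901. Book value $139,308.
Year 4: ⌊$139,308 × 125%/10⌋ = $17,413. Book value $121,895.
Year 5: ⌊$121,895 × 125%/10⌋ = $15,236. Book value $106,659.
Year 6: ⌊$106,659 × 125%/10⌋ = $13,332. Book value $93,327.
Year 7: ⌊$93,327 × 125%/10⌋ = $11,665. Book value $81,662.
Accumulated through year 7 = $207,946 − $81,662 = $126,284.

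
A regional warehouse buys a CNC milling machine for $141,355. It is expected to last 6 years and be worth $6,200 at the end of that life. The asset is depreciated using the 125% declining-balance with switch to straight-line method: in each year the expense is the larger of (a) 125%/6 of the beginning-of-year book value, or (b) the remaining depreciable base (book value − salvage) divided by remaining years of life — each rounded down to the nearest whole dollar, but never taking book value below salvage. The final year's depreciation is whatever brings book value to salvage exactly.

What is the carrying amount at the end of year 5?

Depreciable base = $141,355 − $6,200 = $135,155.
Year 1: DB = ⌊$141,355 × 125%/6⌋ = $29,448; SL = ⌊$135,155/6⌋ = $22,525 → take DB $29,448. Book value $111,907.
Year 2: DB = ⌊$111,907 × 125%/6⌋ = $23,313; SL = ⌊$105,707/5⌋ = $21,141 → take DB $23,313. Book value $88,594.
Year 3: DB = ⌊$88,594 × 125%/6⌋ = $18,457; SL = ⌊$82,394/4⌋ = $20,598 → take SL $20,598. Book value $67,996.
Year 4: DB = ⌊$67,996 × 125%/6⌋ = $14,165; SL = ⌊$61,796/3⌋ = $20,598 → take SL $20,598. Book value $47,398.
Year 5: DB = ⌊$47,398 × 125%/6⌋ = $9,874; SL = ⌊$41,198/2⌋ = $20,599 → take SL $20,599. Book value $26,799.

$26,799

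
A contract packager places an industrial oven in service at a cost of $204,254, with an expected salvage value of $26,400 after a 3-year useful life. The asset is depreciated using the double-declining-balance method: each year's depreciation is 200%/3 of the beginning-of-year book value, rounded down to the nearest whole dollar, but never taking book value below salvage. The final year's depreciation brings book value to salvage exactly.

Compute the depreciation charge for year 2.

Depreciable base = $204,254 − $26,400 = $177,854.
Year 1: ⌊$204,254 × 200%/3⌋ = $136,169. Book value $68,085.
Year 2: ⌊$68,085 × 200%/3⌋ = $45,390, capped at $41,685. Book value $26,400.

$41,685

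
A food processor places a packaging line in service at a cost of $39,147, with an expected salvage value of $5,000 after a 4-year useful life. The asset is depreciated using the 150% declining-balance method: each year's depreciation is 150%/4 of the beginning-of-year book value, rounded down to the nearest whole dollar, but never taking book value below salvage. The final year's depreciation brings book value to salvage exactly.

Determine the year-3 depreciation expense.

$5,734

Depreciable base = $39,147 − $5,000 = $34,147.
Year 1: ⌊$39,147 × 150%/4⌋ = $14,680. Book value $24,467.
Year 2: ⌊$24,467 × 150%/4⌋ = $9,175. Book value $15,292.
Year 3: ⌊$15,292 × 150%/4⌋ = $5,734. Book value $9,558.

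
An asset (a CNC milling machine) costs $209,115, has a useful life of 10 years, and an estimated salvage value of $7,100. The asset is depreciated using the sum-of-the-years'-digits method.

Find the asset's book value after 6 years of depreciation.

Depreciable base = $209,115 − $7,100 = $202,015.
Sum of the years' digits = 10+9+8+7+6+5+4+3+2+1 = 55.
Year 1: $202,015 × 10/55 = $36,730. Book value $172,385.
Year 2: $202,015 × 9/55 = $33,057. Book value $139,328.
Year 3: $202,015 × 8/55 = $29,384. Book value $109,944.
Year 4: $202,015 × 7/55 = $25,711. Book value $84,233.
Year 5: $202,015 × 6/55 = $22,038. Book value $62,195.
Year 6: $202,015 × 5/55 = $18,365. Book value $43,830.

$43,830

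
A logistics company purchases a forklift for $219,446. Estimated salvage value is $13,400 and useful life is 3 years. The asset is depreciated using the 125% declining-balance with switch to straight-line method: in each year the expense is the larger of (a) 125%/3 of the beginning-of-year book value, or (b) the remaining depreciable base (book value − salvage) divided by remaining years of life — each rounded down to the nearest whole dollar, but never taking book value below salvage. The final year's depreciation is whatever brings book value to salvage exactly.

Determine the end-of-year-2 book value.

$70,706

Depreciable base = $219,446 − $13,400 = $206,046.
Year 1: DB = ⌊$219,446 × 125%/3⌋ = $91,435; SL = ⌊$206,046/3⌋ = $68,682 → take DB $91,435. Book value $128,011.
Year 2: DB = ⌊$128,011 × 125%/3⌋ = $53,337; SL = ⌊$114,611/2⌋ = $57,305 → take SL $57,305. Book value $70,706.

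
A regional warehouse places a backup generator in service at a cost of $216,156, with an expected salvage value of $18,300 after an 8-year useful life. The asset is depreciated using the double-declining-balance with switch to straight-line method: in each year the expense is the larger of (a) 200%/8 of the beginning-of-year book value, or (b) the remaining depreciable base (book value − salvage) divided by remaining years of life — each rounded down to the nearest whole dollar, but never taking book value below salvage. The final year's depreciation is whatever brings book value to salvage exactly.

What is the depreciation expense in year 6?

Depreciable base = $216,156 − $18,300 = $197,856.
Year 1: DB = ⌊$216,156 × 200%/8⌋ = $54,039; SL = ⌊$197,856/8⌋ = $24,732 → take DB $54,039. Book value $162,117.
Year 2: DB = ⌊$162,117 × 200%/8⌋ = $40,529; SL = ⌊$143,817/7⌋ = $20,545 → take DB $40,529. Book value $121,588.
Year 3: DB = ⌊$121,588 × 200%/8⌋ = $30,397; SL = ⌊$103,288/6⌋ = $17,214 → take DB $30,397. Book value $91,191.
Year 4: DB = ⌊$91,191 × 200%/8⌋ = $22,797; SL = ⌊$72,891/5⌋ = $14,578 → take DB $22,797. Book value $68,394.
Year 5: DB = ⌊$68,394 × 200%/8⌋ = $17,098; SL = ⌊$50,094/4⌋ = $12,523 → take DB $17,098. Book value $51,296.
Year 6: DB = ⌊$51,296 × 200%/8⌋ = $12,824; SL = ⌊$32,996/3⌋ = $10,998 → take DB $12,824. Book value $38,472.

$12,824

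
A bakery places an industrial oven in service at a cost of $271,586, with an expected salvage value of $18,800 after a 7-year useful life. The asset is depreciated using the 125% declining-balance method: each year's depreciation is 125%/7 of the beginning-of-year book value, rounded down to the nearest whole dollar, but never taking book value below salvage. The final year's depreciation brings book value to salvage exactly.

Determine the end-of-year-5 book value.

Depreciable base = $271,586 − $18,800 = $252,786.
Year 1: ⌊$271,586 × 125%/7⌋ = $48,497. Book value $223,089.
Year 2: ⌊$223,089 × 125%/7⌋ = $39,837. Book value $183,252.
Year 3: ⌊$183,252 × 125%/7⌋ = $32,723. Book value $150,529.
Year 4: ⌊$150,529 × 125%/7⌋ = $26,880. Book value $123,649.
Year 5: ⌊$123,649 × 125%/7⌋ = $22,080. Book value $101,569.

$101,569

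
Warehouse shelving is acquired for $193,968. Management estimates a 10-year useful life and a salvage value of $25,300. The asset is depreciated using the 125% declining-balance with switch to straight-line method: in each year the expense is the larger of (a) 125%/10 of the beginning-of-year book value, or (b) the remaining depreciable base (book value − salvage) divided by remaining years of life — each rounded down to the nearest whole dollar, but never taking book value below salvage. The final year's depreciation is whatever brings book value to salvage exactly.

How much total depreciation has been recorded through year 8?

Depreciable base = $193,968 − $25,300 = $168,668.
Year 1: DB = ⌊$193,968 × 125%/10⌋ = $24,246; SL = ⌊$168,668/10⌋ = $16,866 → take DB $24,246. Book value $169,722.
Year 2: DB = ⌊$169,722 × 125%/10⌋ = $21,215; SL = ⌊$144,422/9⌋ = $16,046 → take DB $21,215. Book value $148,507.
Year 3: DB = ⌊$148,507 × 125%/10⌋ = $18,563; SL = ⌊$123,207/8⌋ = $15,400 → take DB $18,563. Book value $129,944.
Year 4: DB = ⌊$129,944 × 125%/10⌋ = $16,243; SL = ⌊$104,644/7⌋ = $14,949 → take DB $16,243. Book value $113,701.
Year 5: DB = ⌊$113,701 × 125%/10⌋ = $14,212; SL = ⌊$88,401/6⌋ = $14,733 → take SL $14,733. Book value $98,968.
Year 6: DB = ⌊$98,968 × 125%/10⌋ = $12,371; SL = ⌊$73,668/5⌋ = $14,733 → take SL $14,733. Book value $84,235.
Year 7: DB = ⌊$84,235 × 125%/10⌋ = $10,529; SL = ⌊$58,935/4⌋ = $14,733 → take SL $14,733. Book value $69,502.
Year 8: DB = ⌊$69,502 × 125%/10⌋ = $8,687; SL = ⌊$44,202/3⌋ = $14,734 → take SL $14,734. Book value $54,768.
Accumulated through year 8 = $193,968 − $54,768 = $139,200.

$139,200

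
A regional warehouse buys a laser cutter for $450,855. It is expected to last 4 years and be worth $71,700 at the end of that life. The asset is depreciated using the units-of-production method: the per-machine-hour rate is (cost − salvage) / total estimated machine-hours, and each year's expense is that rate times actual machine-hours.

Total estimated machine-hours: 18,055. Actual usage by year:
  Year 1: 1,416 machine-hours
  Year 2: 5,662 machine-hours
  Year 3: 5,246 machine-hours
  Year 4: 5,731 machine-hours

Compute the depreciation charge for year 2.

Depreciable base = $450,855 − $71,700 = $379,155.
Rate = $379,155 / 18,055 machine-hours = $21 per machine-hour.
Year 1: 1,416 × $21 = $29,736. Book value $421,119.
Year 2: 5,662 × $21 = $118,902. Book value $302,217.

$118,902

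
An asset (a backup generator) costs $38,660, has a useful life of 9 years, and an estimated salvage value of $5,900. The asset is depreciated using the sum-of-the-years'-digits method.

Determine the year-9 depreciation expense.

Depreciable base = $38,660 − $5,900 = $32,760.
Sum of the years' digits = 9+8+7+6+5+4+3+2+1 = 45.
Year 1: $32,760 × 9/45 = $6,552. Book value $32,108.
Year 2: $32,760 × 8/45 = $5,824. Book value $26,284.
Year 3: $32,760 × 7/45 = $5,096. Book value $21,188.
Year 4: $32,760 × 6/45 = $4,368. Book value $16,820.
Year 5: $32,760 × 5/45 = $3,640. Book value $13,180.
Year 6: $32,760 × 4/45 = $2,912. Book value $10,268.
Year 7: $32,760 × 3/45 = $2,184. Book value $8,084.
Year 8: $32,760 × 2/45 = $1,456. Book value $6,628.
Year 9: $32,760 × 1/45 = $728. Book value $5,900.

$728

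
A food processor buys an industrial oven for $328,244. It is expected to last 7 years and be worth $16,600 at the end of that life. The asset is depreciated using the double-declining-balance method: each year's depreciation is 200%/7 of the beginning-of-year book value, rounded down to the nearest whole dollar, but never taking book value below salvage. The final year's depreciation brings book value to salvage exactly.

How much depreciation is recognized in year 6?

$17,438

Depreciable base = $328,244 − $16,600 = $311,644.
Year 1: ⌊$328,244 × 200%/7⌋ = $93,784. Book value $234,460.
Year 2: ⌊$234,460 × 200%/7⌋ = $66,988. Book value $167,472.
Year 3: ⌊$167,472 × 200%/7⌋ = $47,849. Book value $119,623.
Year 4: ⌊$119,623 × 200%/7⌋ = $34,178. Book value $85,445.
Year 5: ⌊$85,445 × 200%/7⌋ = $24,412. Book value $61,033.
Year 6: ⌊$61,033 × 200%/7⌋ = $17,438. Book value $43,595.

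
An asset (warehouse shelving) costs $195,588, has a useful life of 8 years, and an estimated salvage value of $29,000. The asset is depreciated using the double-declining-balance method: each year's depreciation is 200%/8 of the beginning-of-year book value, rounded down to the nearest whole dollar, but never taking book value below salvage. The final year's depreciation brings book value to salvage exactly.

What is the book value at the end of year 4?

$61,887

Depreciable base = $195,588 − $29,000 = $166,588.
Year 1: ⌊$195,588 × 200%/8⌋ = $48,897. Book value $146,691.
Year 2: ⌊$146,691 × 200%/8⌋ = $36,672. Book value $110,019.
Year 3: ⌊$110,019 × 200%/8⌋ = $27,504. Book value $82,515.
Year 4: ⌊$82,515 × 200%/8⌋ = $20,628. Book value $61,887.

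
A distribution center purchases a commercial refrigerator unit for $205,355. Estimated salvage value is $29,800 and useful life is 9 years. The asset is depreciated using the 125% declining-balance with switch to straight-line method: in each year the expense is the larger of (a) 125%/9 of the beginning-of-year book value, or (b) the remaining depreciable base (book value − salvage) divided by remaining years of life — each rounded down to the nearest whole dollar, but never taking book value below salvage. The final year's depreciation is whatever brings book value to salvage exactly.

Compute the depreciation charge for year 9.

$16,623

Depreciable base = $205,355 − $29,800 = $175,555.
Year 1: DB = ⌊$205,355 × 125%/9⌋ = $28,521; SL = ⌊$175,555/9⌋ = $19,506 → take DB $28,521. Book value $176,834.
Year 2: DB = ⌊$176,834 × 125%/9⌋ = $24,560; SL = ⌊$147,034/8⌋ = $18,379 → take DB $24,560. Book value $152,274.
Year 3: DB = ⌊$152,274 × 125%/9⌋ = $21,149; SL = ⌊$122,474/7⌋ = $17,496 → take DB $21,149. Book value $131,125.
Year 4: DB = ⌊$131,125 × 125%/9⌋ = $18,211; SL = ⌊$101,325/6⌋ = $16,887 → take DB $18,211. Book value $112,914.
Year 5: DB = ⌊$112,914 × 125%/9⌋ = $15,682; SL = ⌊$83,114/5⌋ = $16,622 → take SL $16,622. Book value $96,292.
Year 6: DB = ⌊$96,292 × 125%/9⌋ = $13,373; SL = ⌊$66,492/4⌋ = $16,623 → take SL $16,623. Book value $79,669.
Year 7: DB = ⌊$79,669 × 125%/9⌋ = $11,065; SL = ⌊$49,869/3⌋ = $16,623 → take SL $16,623. Book value $63,046.
Year 8: DB = ⌊$63,046 × 125%/9⌋ = $8,756; SL = ⌊$33,246/2⌋ = $16,623 → take SL $16,623. Book value $46,423.
Year 9 (final): $46,423 − $29,800 = $16,623. Book value $29,800.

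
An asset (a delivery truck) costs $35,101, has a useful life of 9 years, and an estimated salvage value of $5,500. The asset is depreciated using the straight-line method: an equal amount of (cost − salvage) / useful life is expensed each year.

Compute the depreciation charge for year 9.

$3,289

Depreciable base = $35,101 − $5,500 = $29,601.
Annual expense = $29,601 / 9 = $3,289.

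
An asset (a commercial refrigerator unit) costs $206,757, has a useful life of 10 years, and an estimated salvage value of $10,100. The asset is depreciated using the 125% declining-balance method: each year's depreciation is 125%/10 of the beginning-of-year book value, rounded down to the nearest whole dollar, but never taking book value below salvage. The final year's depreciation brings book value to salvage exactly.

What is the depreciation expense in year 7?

Depreciable base = $206,757 − $10,100 = $196,657.
Year 1: ⌊$206,757 × 125%/10⌋ = $25,844. Book value $180,913.
Year 2: ⌊$180,913 × 125%/10⌋ = $22,614. Book value $158,299.
Year 3: ⌊$158,299 × 125%/10⌋ = $19,787. Book value $138,512.
Year 4: ⌊$138,512 × 125%/10⌋ = $17,314. Book value $121,198.
Year 5: ⌊$121,198 × 125%/10⌋ = $15,149. Book value $106,049.
Year 6: ⌊$106,049 × 125%/10⌋ = $13,256. Book value $92,793.
Year 7: ⌊$92,793 × 125%/10⌋ = $11,599. Book value $81,194.

$11,599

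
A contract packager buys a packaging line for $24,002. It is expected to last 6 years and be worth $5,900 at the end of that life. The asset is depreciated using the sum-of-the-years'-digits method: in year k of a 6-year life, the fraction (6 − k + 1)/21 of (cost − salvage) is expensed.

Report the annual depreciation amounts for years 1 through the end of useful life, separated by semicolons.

Depreciable base = $24,002 − $5,900 = $18,102.
Sum of the years' digits = 6+5+4+3+2+1 = 21.
Year 1: $18,102 × 6/21 = $5,172. Book value $18,830.
Year 2: $18,102 × 5/21 = $4,310. Book value $14,520.
Year 3: $18,102 × 4/21 = $3,448. Book value $11,072.
Year 4: $18,102 × 3/21 = $2,586. Book value $8,486.
Year 5: $18,102 × 2/21 = $1,724. Book value $6,762.
Year 6: $18,102 × 1/21 = $862. Book value $5,900.

$5,172; $4,310; $3,448; $2,586; $1,724; $862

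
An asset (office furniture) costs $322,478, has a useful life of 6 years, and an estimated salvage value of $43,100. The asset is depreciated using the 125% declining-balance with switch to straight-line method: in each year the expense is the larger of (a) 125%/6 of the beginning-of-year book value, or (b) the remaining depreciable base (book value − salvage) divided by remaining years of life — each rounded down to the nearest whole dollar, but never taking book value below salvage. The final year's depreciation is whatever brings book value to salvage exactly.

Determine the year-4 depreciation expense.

$38,968

Depreciable base = $322,478 − $43,100 = $279,378.
Year 1: DB = ⌊$322,478 × 125%/6⌋ = $67,182; SL = ⌊$279,378/6⌋ = $46,563 → take DB $67,182. Book value $255,296.
Year 2: DB = ⌊$255,296 × 125%/6⌋ = $53,186; SL = ⌊$212,196/5⌋ = $42,439 → take DB $53,186. Book value $202,110.
Year 3: DB = ⌊$202,110 × 125%/6⌋ = $42,106; SL = ⌊$159,010/4⌋ = $39,752 → take DB $42,106. Book value $160,004.
Year 4: DB = ⌊$160,004 × 125%/6⌋ = $33,334; SL = ⌊$116,904/3⌋ = $38,968 → take SL $38,968. Book value $121,036.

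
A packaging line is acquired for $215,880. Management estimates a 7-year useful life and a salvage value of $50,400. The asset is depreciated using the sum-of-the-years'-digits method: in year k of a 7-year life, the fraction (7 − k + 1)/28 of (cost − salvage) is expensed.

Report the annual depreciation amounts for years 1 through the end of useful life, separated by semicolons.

Depreciable base = $215,880 − $50,400 = $165,480.
Sum of the years' digits = 7+6+5+4+3+2+1 = 28.
Year 1: $165,480 × 7/28 = $41,370. Book value $174,510.
Year 2: $165,480 × 6/28 = $35,460. Book value $139,050.
Year 3: $165,480 × 5/28 = $29,550. Book value $109,500.
Year 4: $165,480 × 4/28 = $23,640. Book value $85,860.
Year 5: $165,480 × 3/28 = $17,730. Book value $68,130.
Year 6: $165,480 × 2/28 = $11,820. Book value $56,310.
Year 7: $165,480 × 1/28 = $5,910. Book value $50,400.

$41,370; $35,460; $29,550; $23,640; $17,730; $11,820; $5,910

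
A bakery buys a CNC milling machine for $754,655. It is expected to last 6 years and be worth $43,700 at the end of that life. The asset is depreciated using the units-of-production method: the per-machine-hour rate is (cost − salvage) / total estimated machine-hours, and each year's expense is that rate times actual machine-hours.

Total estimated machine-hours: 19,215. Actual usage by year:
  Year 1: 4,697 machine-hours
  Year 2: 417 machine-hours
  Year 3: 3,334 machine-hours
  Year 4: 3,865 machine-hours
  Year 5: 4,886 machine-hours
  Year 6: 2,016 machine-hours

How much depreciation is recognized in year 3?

Depreciable base = $754,655 − $43,700 = $710,955.
Rate = $710,955 / 19,215 machine-hours = $37 per machine-hour.
Year 1: 4,697 × $37 = $173,789. Book value $580,866.
Year 2: 417 × $37 = $15,429. Book value $565,437.
Year 3: 3,334 × $37 = $123,358. Book value $442,079.

$123,358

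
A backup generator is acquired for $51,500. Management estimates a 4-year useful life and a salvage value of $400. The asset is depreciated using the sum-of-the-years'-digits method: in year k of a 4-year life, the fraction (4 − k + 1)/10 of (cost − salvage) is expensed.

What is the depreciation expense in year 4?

Depreciable base = $51,500 − $400 = $51,100.
Sum of the years' digits = 4+3+2+1 = 10.
Year 1: $51,100 × 4/10 = $20,440. Book value $31,060.
Year 2: $51,100 × 3/10 = $15,330. Book value $15,730.
Year 3: $51,100 × 2/10 = $10,220. Book value $5,510.
Year 4: $51,100 × 1/10 = $5,110. Book value $400.

$5,110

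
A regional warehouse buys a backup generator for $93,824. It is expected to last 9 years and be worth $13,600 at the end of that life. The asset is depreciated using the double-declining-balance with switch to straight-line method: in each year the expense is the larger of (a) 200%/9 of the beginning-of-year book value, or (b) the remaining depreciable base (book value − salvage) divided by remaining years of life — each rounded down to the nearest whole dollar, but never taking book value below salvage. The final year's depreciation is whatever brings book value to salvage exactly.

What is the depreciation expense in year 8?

$2,556

Depreciable base = $93,824 − $13,600 = $80,224.
Year 1: DB = ⌊$93,824 × 200%/9⌋ = $20,849; SL = ⌊$80,224/9⌋ = $8,913 → take DB $20,849. Book value $72,975.
Year 2: DB = ⌊$72,975 × 200%/9⌋ = $16,216; SL = ⌊$59,375/8⌋ = $7,421 → take DB $16,216. Book value $56,759.
Year 3: DB = ⌊$56,759 × 200%/9⌋ = $12,613; SL = ⌊$43,159/7⌋ = $6,165 → take DB $12,613. Book value $44,146.
Year 4: DB = ⌊$44,146 × 200%/9⌋ = $9,810; SL = ⌊$30,546/6⌋ = $5,091 → take DB $9,810. Book value $34,336.
Year 5: DB = ⌊$34,336 × 200%/9⌋ = $7,630; SL = ⌊$20,736/5⌋ = $4,147 → take DB $7,630. Book value $26,706.
Year 6: DB = ⌊$26,706 × 200%/9⌋ = $5,934; SL = ⌊$13,106/4⌋ = $3,276 → take DB $5,934. Book value $20,772.
Year 7: DB = ⌊$20,772 × 200%/9⌋ = $4,616; SL = ⌊$7,172/3⌋ = $2,390 → take DB $4,616. Book value $16,156.
Year 8: DB = ⌊$16,156 × 200%/9⌋ = $3,590; SL = ⌊$2,556/2⌋ = $1,278 → take DB $3,590, capped at $2,556. Book value $13,600.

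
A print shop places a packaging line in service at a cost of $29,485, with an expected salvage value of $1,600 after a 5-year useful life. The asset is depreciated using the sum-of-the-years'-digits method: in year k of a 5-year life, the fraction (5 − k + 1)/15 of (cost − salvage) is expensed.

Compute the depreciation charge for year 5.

$1,859

Depreciable base = $29,485 − $1,600 = $27,885.
Sum of the years' digits = 5+4+3+2+1 = 15.
Year 1: $27,885 × 5/15 = $9,295. Book value $20,190.
Year 2: $27,885 × 4/15 = $7,436. Book value $12,754.
Year 3: $27,885 × 3/15 = $5,577. Book value $7,177.
Year 4: $27,885 × 2/15 = $3,718. Book value $3,459.
Year 5: $27,885 × 1/15 = $1,859. Book value $1,600.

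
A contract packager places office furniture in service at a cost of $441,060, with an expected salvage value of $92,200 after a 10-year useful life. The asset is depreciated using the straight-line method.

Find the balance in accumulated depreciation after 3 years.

Depreciable base = $441,060 − $92,200 = $348,860.
Annual expense = $348,860 / 10 = $34,886.
End of year 1: book value $406,174.
End of year 2: book value $371,288.
End of year 3: book value $336,402.
Accumulated through year 3 = $441,060 − $336,402 = $104,658.

$104,658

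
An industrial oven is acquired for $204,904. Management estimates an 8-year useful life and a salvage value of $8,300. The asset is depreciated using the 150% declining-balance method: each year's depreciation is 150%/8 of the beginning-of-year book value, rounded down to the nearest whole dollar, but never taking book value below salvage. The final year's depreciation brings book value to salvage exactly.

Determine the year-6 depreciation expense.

Depreciable base = $204,904 − $8,300 = $196,604.
Year 1: ⌊$204,904 × 150%/8⌋ = $38,419. Book value $166,485.
Year 2: ⌊$166,485 × 150%/8⌋ = $31,215. Book value $135,270.
Year 3: ⌊$135,270 × 150%/8⌋ = $25,363. Book value $109,907.
Year 4: ⌊$109,907 × 150%/8⌋ = $20,607. Book value $89,300.
Year 5: ⌊$89,300 × 150%/8⌋ = $16,743. Book value $72,557.
Year 6: ⌊$72,557 × 150%/8⌋ = $13,604. Book value $58,953.

$13,604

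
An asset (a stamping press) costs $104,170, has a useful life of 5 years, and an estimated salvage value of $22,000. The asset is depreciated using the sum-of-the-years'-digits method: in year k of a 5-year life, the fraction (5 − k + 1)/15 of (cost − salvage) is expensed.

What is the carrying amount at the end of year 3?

Depreciable base = $104,170 − $22,000 = $82,170.
Sum of the years' digits = 5+4+3+2+1 = 15.
Year 1: $82,170 × 5/15 = $27,390. Book value $76,780.
Year 2: $82,170 × 4/15 = $21,912. Book value $54,868.
Year 3: $82,170 × 3/15 = $16,434. Book value $38,434.

$38,434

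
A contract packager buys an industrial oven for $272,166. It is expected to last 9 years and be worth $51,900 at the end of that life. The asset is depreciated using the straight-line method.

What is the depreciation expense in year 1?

Depreciable base = $272,166 − $51,900 = $220,266.
Annual expense = $220,266 / 9 = $24,474.

$24,474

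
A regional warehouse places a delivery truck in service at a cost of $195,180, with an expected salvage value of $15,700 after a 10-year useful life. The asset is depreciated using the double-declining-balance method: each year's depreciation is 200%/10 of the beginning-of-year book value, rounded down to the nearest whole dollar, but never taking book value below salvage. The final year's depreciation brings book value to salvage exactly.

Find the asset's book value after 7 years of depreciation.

$40,934

Depreciable base = $195,180 − $15,700 = $179,480.
Year 1: ⌊$195,180 × 200%/10⌋ = $39,036. Book value $156,144.
Year 2: ⌊$156,144 × 200%/10⌋ = $31,228. Book value $124,916.
Year 3: ⌊$124,916 × 200%/10⌋ = $24,983. Book value $99,933.
Year 4: ⌊$99,933 × 200%/10⌋ = $19,986. Book value $79,947.
Year 5: ⌊$79,947 × 200%/10⌋ = $15,989. Book value $63,958.
Year 6: ⌊$63,958 × 200%/10⌋ = $12,791. Book value $51,167.
Year 7: ⌊$51,167 × 200%/10⌋ = $10,233. Book value $40,934.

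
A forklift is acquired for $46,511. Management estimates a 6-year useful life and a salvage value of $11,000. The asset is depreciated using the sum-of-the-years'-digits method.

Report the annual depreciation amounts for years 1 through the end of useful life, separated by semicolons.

$10,146; $8,455; $6,764; $5,073; $3,382; $1,691

Depreciable base = $46,511 − $11,000 = $35,511.
Sum of the years' digits = 6+5+4+3+2+1 = 21.
Year 1: $35,511 × 6/21 = $10,146. Book value $36,365.
Year 2: $35,511 × 5/21 = $8,455. Book value $27,910.
Year 3: $35,511 × 4/21 = $6,764. Book value $21,146.
Year 4: $35,511 × 3/21 = $5,073. Book value $16,073.
Year 5: $35,511 × 2/21 = $3,382. Book value $12,691.
Year 6: $35,511 × 1/21 = $1,691. Book value $11,000.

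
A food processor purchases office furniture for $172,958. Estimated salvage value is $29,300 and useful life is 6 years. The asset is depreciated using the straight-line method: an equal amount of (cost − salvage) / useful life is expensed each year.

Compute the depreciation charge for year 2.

$23,943

Depreciable base = $172,958 − $29,300 = $143,658.
Annual expense = $143,658 / 6 = $23,943.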